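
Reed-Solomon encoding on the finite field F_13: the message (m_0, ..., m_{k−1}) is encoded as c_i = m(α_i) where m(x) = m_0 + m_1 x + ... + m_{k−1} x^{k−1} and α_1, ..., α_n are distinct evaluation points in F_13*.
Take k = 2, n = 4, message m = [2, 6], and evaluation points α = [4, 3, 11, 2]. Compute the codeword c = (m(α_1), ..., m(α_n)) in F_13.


c = [0, 7, 3, 1]

Message polynomial: m(x) = 2 + 6·x (mod 13).
For each evaluation point α_i, compute m(α_i) mod 13:
  α_1 = 4: Horner steps 6 → 0, so m(4) = 0.
  α_2 = 3: Horner steps 6 → 7, so m(3) = 7.
  α_3 = 11: Horner steps 6 → 3, so m(11) = 3.
  α_4 = 2: Horner steps 6 → 1, so m(2) = 1.
Codeword c = [0, 7, 3, 1] ∈ F_13^4.


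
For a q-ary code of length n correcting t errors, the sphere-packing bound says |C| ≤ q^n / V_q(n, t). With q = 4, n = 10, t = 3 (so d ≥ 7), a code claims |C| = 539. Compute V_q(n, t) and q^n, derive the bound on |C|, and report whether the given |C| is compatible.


V_q(n, t) = 3676, q^n = 1048576, Hamming bound = 285, |C| = 539 > bound (violated).

Step 1: Compute V_q(n, t) = Σ_{j=0}^3 C(n, j) (q−1)^j.
  j = 0: C(10,0)·(3)^0 = 1·1 = 1.
  j = 1: C(10,1)·(3)^1 = 10·3 = 30.
  j = 2: C(10,2)·(3)^2 = 45·9 = 405.
  j = 3: C(10,3)·(3)^3 = 120·27 = 3240.
  V_q(n, t) = 1 + 30 + 405 + 3240 = 3676.
Step 2: q^n = 4^10 = 1048576.
Step 3: Hamming bound ⌊q^n / V_q(n,t)⌋ = ⌊1048576/3676⌋ = 285.
Step 4: Compare |C| = 539 to 285: violated.
The claimed |C| lies above the Hamming bound, so no 4-ary code of length 10 with d ≥ 7 can have 539 codewords.


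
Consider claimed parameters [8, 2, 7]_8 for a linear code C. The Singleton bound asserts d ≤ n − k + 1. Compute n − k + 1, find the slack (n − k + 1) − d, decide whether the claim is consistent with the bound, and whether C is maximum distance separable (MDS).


Singleton RHS = n − k + 1 = 7, slack = 0, bound satisfied, MDS.

Singleton bound: d ≤ n − k + 1.
Here n = 8, k = 2, so n − k + 1 = 7.
Given d = 7, check d ≤ 7: YES.
Slack = (n − k + 1) − d = 0.
The code is MDS (slack = 0).
Description: the claimed parameters are [8, 2, 7]_8; such a code would be MDS (meets Singleton bound).


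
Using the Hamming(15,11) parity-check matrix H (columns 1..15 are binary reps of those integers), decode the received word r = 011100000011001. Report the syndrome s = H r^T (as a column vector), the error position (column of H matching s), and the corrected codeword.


s = (1, 1, 0, 1)^T, error position = 13, corrected codeword c = 011100000011101

Compute s = H r^T mod 2 one row at a time:
  s_1 = 0 + 0 + 0 + 1 + 1 + 0 + 0 + 1 = 3 ≡ 1 (mod 2).
  s_2 = 1 + 0 + 0 + 0 + 1 + 0 + 0 + 1 = 3 ≡ 1 (mod 2).
  s_3 = 1 + 1 + 0 + 0 + 0 + 1 + 0 + 1 = 4 ≡ 0 (mod 2).
  s_4 = 0 + 1 + 0 + 0 + 0 + 1 + 0 + 1 = 3 ≡ 1 (mod 2).
s = (1, 1, 0, 1)^T — this equals column 13 of H (binary 1101), so error is at position 13.
Correct: flip bit 13 of r = 011100000011001 to get c = 011100000011101.


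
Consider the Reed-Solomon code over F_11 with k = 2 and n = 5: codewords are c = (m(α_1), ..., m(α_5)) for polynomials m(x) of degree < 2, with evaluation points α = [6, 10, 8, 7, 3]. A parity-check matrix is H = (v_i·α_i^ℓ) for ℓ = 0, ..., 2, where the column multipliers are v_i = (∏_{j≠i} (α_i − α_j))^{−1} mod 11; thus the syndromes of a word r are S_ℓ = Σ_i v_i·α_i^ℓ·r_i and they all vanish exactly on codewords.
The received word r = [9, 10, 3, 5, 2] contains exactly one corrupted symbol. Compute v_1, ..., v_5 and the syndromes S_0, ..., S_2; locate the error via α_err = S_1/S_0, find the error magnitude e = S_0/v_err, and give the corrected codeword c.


S = (10, 5, 8), error at position 1, error magnitude e = 2, c = [7, 10, 3, 5, 2].

Step 1: column multipliers v_i = (∏_{j≠i}(α_i − α_j))^{−1} mod 11.
  i = 1 (α = 6): (6−10)(6−8)(6−7)(6−3) = (−4)·(−2)·(−1)·3 = −24 ≡ 9, so v_1 = 9^{−1} = 5 (mod 11).
  i = 2 (α = 10): (10−6)(10−8)(10−7)(10−3) = 4·2·3·7 = 168 ≡ 3, so v_2 = 3^{−1} = 4 (mod 11).
  i = 3 (α = 8): (8−6)(8−10)(8−7)(8−3) = 2·(−2)·1·5 = −20 ≡ 2, so v_3 = 2^{−1} = 6 (mod 11).
  i = 4 (α = 7): (7−6)(7−10)(7−8)(7−3) = 1·(−3)·(−1)·4 = 12 ≡ 1, so v_4 = 1^{−1} = 1 (mod 11).
  i = 5 (α = 3): (3−6)(3−10)(3−8)(3−7) = (−3)·(−7)·(−5)·(−4) = 420 ≡ 2, so v_5 = 2^{−1} = 6 (mod 11).
  v = [5, 4, 6, 1, 6].
Step 2: syndromes of r = [9, 10, 3, 5, 2] (all sums mod 11).
  S_0 = Σ v_i r_i = 5·9 + 4·10 + 6·3 + 1·5 + 6·2 = 120 ≡ 10.
  S_1 = Σ v_i α_i r_i = 5·6·9 + 4·10·10 + 6·8·3 + 1·7·5 + 6·3·2 = 885 ≡ 5.
  α_i^2 mod 11 = [3, 1, 9, 5, 9].
  S_2 = Σ v_i α_i^2 r_i = 5·3·9 + 4·1·10 + 6·9·3 + 1·5·5 + 6·9·2 = 470 ≡ 8.
  S = (10, 5, 8) ≠ 0, so r is not a codeword (an error is present).
Step 3: locate the error. For a single error e at position i, S_ℓ = v_i·e·α_i^ℓ, so α_err = S_1/S_0.
  S_0^{−1} = 10^{−1} = 10 (mod 11), so α_err = 5·10 = 50 ≡ 6 = α_1. Error position i = 1.
  Consistency check: S_2/S_1 = 8·9 = 72 ≡ 6 = α_err ✓ (single-error assumption holds).
Step 4: error magnitude e = S_0/v_1 = S_0·∏_{j≠1}(α_1 − α_j) = 10·9 = 90 ≡ 2 (mod 11).
Step 5: correct position 1: c_1 = r_1 − e = 9 − 2 ≡ 7 (mod 11). Hence c = [7, 10, 3, 5, 2].
  Check: interpolating c through the α_i gives m(x) = 8 + 9·x (degree < 2) with m(α_i) = c_i for every i, so c is indeed a codeword.


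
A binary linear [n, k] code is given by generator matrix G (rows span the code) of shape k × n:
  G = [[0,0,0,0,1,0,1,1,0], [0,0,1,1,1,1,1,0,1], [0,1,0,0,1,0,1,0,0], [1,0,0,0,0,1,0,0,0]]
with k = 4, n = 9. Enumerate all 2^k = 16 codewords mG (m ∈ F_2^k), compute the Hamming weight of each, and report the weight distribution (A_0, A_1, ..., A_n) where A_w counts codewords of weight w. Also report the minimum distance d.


Weight distribution: A_0 = 1, A_2 = 2, A_3 = 2, A_4 = 1, A_5 = 6, A_6 = 2, A_8 = 2. Minimum distance d = 2.

Enumerate all 2^4 = 16 messages m ∈ F_2^4.
For each, compute codeword c = mG in F_2^9, then tally its weight.
  m = 0000 → c = 000000000, weight = 0.
  m = 1000 → c = 000010110, weight = 3.
  m = 0100 → c = 001111101, weight = 6.
  m = 1100 → c = 001101011, weight = 5.
  m = 0010 → c = 010010100, weight = 3.
  m = 1010 → c = 010000010, weight = 2.
  m = 0110 → c = 011101001, weight = 5.
  m = 1110 → c = 011111111, weight = 8.
  m = 0001 → c = 100001000, weight = 2.
  m = 1001 → c = 100011110, weight = 5.
  m = 0101 → c = 101110101, weight = 6.
  m = 1101 → c = 101100011, weight = 5.
  m = 0011 → c = 110011100, weight = 5.
  m = 1011 → c = 110001010, weight = 4.
  m = 0111 → c = 111100001, weight = 5.
  m = 1111 → c = 111110111, weight = 8.
Tally weights:
  weight 0: 1 codewords.
  weight 2: 2 codewords.
  weight 3: 2 codewords.
  weight 4: 1 codewords.
  weight 5: 6 codewords.
  weight 6: 2 codewords.
  weight 8: 2 codewords.
Minimum distance d = smallest w > 0 with A_w > 0 = 2.
Sanity: Σ A_w = 16 = 2^4 = 16 ✓.


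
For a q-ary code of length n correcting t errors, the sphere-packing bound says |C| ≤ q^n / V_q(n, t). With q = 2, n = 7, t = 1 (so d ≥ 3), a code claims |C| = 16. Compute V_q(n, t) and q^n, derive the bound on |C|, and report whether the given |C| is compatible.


V_q(n, t) = 8, q^n = 128, Hamming bound = 16, |C| = 16 ≤ bound (satisfied).

Step 1: Compute V_q(n, t) = Σ_{j=0}^1 C(n, j) (q−1)^j.
  j = 0: C(7,0)·(1)^0 = 1·1 = 1.
  j = 1: C(7,1)·(1)^1 = 7·1 = 7.
  V_q(n, t) = 1 + 7 = 8.
Step 2: q^n = 2^7 = 128.
Step 3: Hamming bound ⌊q^n / V_q(n,t)⌋ = ⌊128/8⌋ = 16.
Step 4: Compare |C| = 16 to 16: satisfied.
The claimed |C| lies at the Hamming bound (tight).


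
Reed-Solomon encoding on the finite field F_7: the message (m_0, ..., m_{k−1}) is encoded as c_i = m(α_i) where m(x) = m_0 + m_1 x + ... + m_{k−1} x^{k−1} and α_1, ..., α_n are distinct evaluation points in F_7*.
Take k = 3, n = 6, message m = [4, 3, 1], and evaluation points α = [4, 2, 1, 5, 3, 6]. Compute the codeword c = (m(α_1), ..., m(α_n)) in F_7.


c = [4, 0, 1, 2, 1, 2]

Message polynomial: m(x) = 4 + 3·x + 1·x^2 (mod 7).
For each evaluation point α_i, compute m(α_i) mod 7:
  α_1 = 4: Horner steps 1 → 0 → 4, so m(4) = 4.
  α_2 = 2: Horner steps 1 → 5 → 0, so m(2) = 0.
  α_3 = 1: Horner steps 1 → 4 → 1, so m(1) = 1.
  α_4 = 5: Horner steps 1 → 1 → 2, so m(5) = 2.
  α_5 = 3: Horner steps 1 → 6 → 1, so m(3) = 1.
  α_6 = 6: Horner steps 1 → 2 → 2, so m(6) = 2.
Codeword c = [4, 0, 1, 2, 1, 2] ∈ F_7^6.


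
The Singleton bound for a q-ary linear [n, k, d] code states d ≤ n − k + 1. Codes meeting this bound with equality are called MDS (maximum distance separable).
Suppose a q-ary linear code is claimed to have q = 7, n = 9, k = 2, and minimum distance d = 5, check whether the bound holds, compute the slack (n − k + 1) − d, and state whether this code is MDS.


Singleton RHS = n − k + 1 = 8, slack = 3, bound satisfied, not MDS.

Singleton bound: d ≤ n − k + 1.
Here n = 9, k = 2, so n − k + 1 = 8.
Given d = 5, check d ≤ 8: YES.
Slack = (n − k + 1) − d = 3.
The code is NOT MDS (slack = 3 > 0).
Description: the claimed parameters are [9, 2, 5]_7; such a code would be non-MDS.


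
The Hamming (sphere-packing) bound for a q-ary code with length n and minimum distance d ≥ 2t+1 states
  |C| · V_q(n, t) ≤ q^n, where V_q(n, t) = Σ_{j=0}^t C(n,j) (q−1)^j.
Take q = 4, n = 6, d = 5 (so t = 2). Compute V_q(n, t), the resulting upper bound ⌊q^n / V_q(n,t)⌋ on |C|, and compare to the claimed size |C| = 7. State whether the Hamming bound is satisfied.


V_q(n, t) = 154, q^n = 4096, Hamming bound = 26, |C| = 7 ≤ bound (satisfied).

Step 1: Compute V_q(n, t) = Σ_{j=0}^2 C(n, j) (q−1)^j.
  j = 0: C(6,0)·(3)^0 = 1·1 = 1.
  j = 1: C(6,1)·(3)^1 = 6·3 = 18.
  j = 2: C(6,2)·(3)^2 = 15·9 = 135.
  V_q(n, t) = 1 + 18 + 135 = 154.
Step 2: q^n = 4^6 = 4096.
Step 3: Hamming bound ⌊q^n / V_q(n,t)⌋ = ⌊4096/154⌋ = 26.
Step 4: Compare |C| = 7 to 26: satisfied.
The claimed |C| lies below the Hamming bound.


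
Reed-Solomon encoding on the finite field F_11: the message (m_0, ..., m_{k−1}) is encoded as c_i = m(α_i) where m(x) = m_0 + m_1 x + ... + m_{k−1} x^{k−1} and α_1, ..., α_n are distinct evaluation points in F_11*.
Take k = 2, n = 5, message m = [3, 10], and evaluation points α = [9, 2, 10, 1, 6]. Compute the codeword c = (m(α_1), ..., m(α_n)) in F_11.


c = [5, 1, 4, 2, 8]

Message polynomial: m(x) = 3 + 10·x (mod 11).
For each evaluation point α_i, compute m(α_i) mod 11:
  α_1 = 9: Horner steps 10 → 5, so m(9) = 5.
  α_2 = 2: Horner steps 10 → 1, so m(2) = 1.
  α_3 = 10: Horner steps 10 → 4, so m(10) = 4.
  α_4 = 1: Horner steps 10 → 2, so m(1) = 2.
  α_5 = 6: Horner steps 10 → 8, so m(6) = 8.
Codeword c = [5, 1, 4, 2, 8] ∈ F_11^5.


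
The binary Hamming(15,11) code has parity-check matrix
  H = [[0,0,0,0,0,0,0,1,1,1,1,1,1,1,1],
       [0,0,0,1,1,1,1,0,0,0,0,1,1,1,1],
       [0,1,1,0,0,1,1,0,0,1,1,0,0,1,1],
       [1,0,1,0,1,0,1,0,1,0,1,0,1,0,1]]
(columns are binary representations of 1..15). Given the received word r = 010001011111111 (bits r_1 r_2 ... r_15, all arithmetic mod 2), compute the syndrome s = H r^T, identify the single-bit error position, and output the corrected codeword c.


s = (0, 1, 0, 0)^T, error position = 4, corrected codeword c = 010101011111111

Compute s = H r^T mod 2 one row at a time:
  s_1 = 1 + 1 + 1 + 1 + 1 + 1 + 1 + 1 = 8 ≡ 0 (mod 2).
  s_2 = 0 + 0 + 1 + 0 + 1 + 1 + 1 + 1 = 5 ≡ 1 (mod 2).
  s_3 = 1 + 0 + 1 + 0 + 1 + 1 + 1 + 1 = 6 ≡ 0 (mod 2).
  s_4 = 0 + 0 + 0 + 0 + 1 + 1 + 1 + 1 = 4 ≡ 0 (mod 2).
s = (0, 1, 0, 0)^T — this equals column 4 of H (binary 0100), so error is at position 4.
Correct: flip bit 4 of r = 010001011111111 to get c = 010101011111111.


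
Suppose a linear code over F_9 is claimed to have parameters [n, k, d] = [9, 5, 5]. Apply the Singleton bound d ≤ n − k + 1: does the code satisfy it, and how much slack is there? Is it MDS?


Singleton RHS = n − k + 1 = 5, slack = 0, bound satisfied, MDS.

Singleton bound: d ≤ n − k + 1.
Here n = 9, k = 5, so n − k + 1 = 5.
Given d = 5, check d ≤ 5: YES.
Slack = (n − k + 1) − d = 0.
The code is MDS (slack = 0).
Description: the claimed parameters are [9, 5, 5]_9; such a code would be MDS (meets Singleton bound).


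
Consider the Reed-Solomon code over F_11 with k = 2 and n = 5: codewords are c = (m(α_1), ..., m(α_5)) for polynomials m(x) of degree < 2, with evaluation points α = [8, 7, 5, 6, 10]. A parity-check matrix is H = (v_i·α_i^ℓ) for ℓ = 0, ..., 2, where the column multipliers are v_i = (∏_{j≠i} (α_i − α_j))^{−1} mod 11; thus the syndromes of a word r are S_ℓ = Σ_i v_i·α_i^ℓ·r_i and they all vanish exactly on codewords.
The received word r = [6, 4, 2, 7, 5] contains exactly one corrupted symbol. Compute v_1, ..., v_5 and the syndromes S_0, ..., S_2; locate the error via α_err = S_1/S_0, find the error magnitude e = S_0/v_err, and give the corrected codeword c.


S = (6, 9, 8), error at position 2, error magnitude e = 3, c = [6, 1, 2, 7, 5].

Step 1: column multipliers v_i = (∏_{j≠i}(α_i − α_j))^{−1} mod 11.
  i = 1 (α = 8): (8−7)(8−5)(8−6)(8−10) = 1·3·2·(−2) = −12 ≡ 10, so v_1 = 10^{−1} = 10 (mod 11).
  i = 2 (α = 7): (7−8)(7−5)(7−6)(7−10) = (−1)·2·1·(−3) = 6 ≡ 6, so v_2 = 6^{−1} = 2 (mod 11).
  i = 3 (α = 5): (5−8)(5−7)(5−6)(5−10) = (−3)·(−2)·(−1)·(−5) = 30 ≡ 8, so v_3 = 8^{−1} = 7 (mod 11).
  i = 4 (α = 6): (6−8)(6−7)(6−5)(6−10) = (−2)·(−1)·1·(−4) = −8 ≡ 3, so v_4 = 3^{−1} = 4 (mod 11).
  i = 5 (α = 10): (10−8)(10−7)(10−5)(10−6) = 2·3·5·4 = 120 ≡ 10, so v_5 = 10^{−1} = 10 (mod 11).
  v = [10, 2, 7, 4, 10].
Step 2: syndromes of r = [6, 4, 2, 7, 5] (all sums mod 11).
  S_0 = Σ v_i r_i = 10·6 + 2·4 + 7·2 + 4·7 + 10·5 = 160 ≡ 6.
  S_1 = Σ v_i α_i r_i = 10·8·6 + 2·7·4 + 7·5·2 + 4·6·7 + 10·10·5 = 1274 ≡ 9.
  α_i^2 mod 11 = [9, 5, 3, 3, 1].
  S_2 = Σ v_i α_i^2 r_i = 10·9·6 + 2·5·4 + 7·3·2 + 4·3·7 + 10·1·5 = 756 ≡ 8.
  S = (6, 9, 8) ≠ 0, so r is not a codeword (an error is present).
Step 3: locate the error. For a single error e at position i, S_ℓ = v_i·e·α_i^ℓ, so α_err = S_1/S_0.
  S_0^{−1} = 6^{−1} = 2 (mod 11), so α_err = 9·2 = 18 ≡ 7 = α_2. Error position i = 2.
  Consistency check: S_2/S_1 = 8·5 = 40 ≡ 7 = α_err ✓ (single-error assumption holds).
Step 4: error magnitude e = S_0/v_2 = S_0·∏_{j≠2}(α_2 − α_j) = 6·6 = 36 ≡ 3 (mod 11).
Step 5: correct position 2: c_2 = r_2 − e = 4 − 3 ≡ 1 (mod 11). Hence c = [6, 1, 2, 7, 5].
  Check: interpolating c through the α_i gives m(x) = 10 + 5·x (degree < 2) with m(α_i) = c_i for every i, so c is indeed a codeword.


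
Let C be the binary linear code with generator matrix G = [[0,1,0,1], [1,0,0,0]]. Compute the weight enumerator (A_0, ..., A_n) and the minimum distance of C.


Weight distribution: A_0 = 1, A_1 = 1, A_2 = 1, A_3 = 1. Minimum distance d = 1.

Enumerate all 2^2 = 4 messages m ∈ F_2^2.
For each, compute codeword c = mG in F_2^4, then tally its weight.
  m = 00 → c = 0000, weight = 0.
  m = 10 → c = 0101, weight = 2.
  m = 01 → c = 1000, weight = 1.
  m = 11 → c = 1101, weight = 3.
Tally weights:
  weight 0: 1 codewords.
  weight 1: 1 codewords.
  weight 2: 1 codewords.
  weight 3: 1 codewords.
Minimum distance d = smallest w > 0 with A_w > 0 = 1.
Sanity: Σ A_w = 4 = 2^2 = 4 ✓.


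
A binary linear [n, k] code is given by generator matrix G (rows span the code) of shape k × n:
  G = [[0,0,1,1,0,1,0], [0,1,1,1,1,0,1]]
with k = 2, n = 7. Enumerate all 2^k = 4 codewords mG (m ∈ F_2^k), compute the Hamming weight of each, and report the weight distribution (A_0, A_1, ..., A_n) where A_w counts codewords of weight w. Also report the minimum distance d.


Weight distribution: A_0 = 1, A_3 = 1, A_4 = 1, A_5 = 1. Minimum distance d = 3.

Enumerate all 2^2 = 4 messages m ∈ F_2^2.
For each, compute codeword c = mG in F_2^7, then tally its weight.
  m = 00 → c = 0000000, weight = 0.
  m = 10 → c = 0011010, weight = 3.
  m = 01 → c = 0111101, weight = 5.
  m = 11 → c = 0100111, weight = 4.
Tally weights:
  weight 0: 1 codewords.
  weight 3: 1 codewords.
  weight 4: 1 codewords.
  weight 5: 1 codewords.
Minimum distance d = smallest w > 0 with A_w > 0 = 3.
Sanity: Σ A_w = 4 = 2^2 = 4 ✓.


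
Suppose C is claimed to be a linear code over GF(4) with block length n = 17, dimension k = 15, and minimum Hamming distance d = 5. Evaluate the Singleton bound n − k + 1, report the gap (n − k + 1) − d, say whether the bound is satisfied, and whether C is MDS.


Singleton RHS = n − k + 1 = 3, slack = -2, bound violated (no such code; not MDS).

Singleton bound: d ≤ n − k + 1.
Here n = 17, k = 15, so n − k + 1 = 3.
Given d = 5, check d ≤ 3: NO.
Slack = (n − k + 1) − d = -2.
The slack is negative: d = 5 exceeds n − k + 1 = 3 by 2, so the Singleton bound is violated and no linear [17, 15, 5]_4 code can exist. In particular it is not MDS (MDS requires d = n − k + 1 exactly).
Description: the claimed parameters are [17, 15, 5]_4; such a code would be impossible (violates the Singleton bound).


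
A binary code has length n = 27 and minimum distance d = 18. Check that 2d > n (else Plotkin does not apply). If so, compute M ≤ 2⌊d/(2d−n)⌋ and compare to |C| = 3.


Plotkin bound M ≤ 4; given |C| = 3 ≤ bound (satisfied).

Check applicability: 2d = 36, n = 27.
2d − n = 9 > 0, so Plotkin applies.
Compute d/(2d−n) = 18/9 ≈ 2.0000.
⌊d/(2d−n)⌋ = 2.
Plotkin bound: M ≤ 2·2 = 4.
Given |C| = 3, check: satisfied.
This |C| is below the Plotkin bound.


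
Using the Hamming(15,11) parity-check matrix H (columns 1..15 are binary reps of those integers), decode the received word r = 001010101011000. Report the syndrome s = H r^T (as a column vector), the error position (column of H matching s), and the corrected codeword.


s = (1, 1, 1, 1)^T, error position = 15, corrected codeword c = 001010101011001

Compute s = H r^T mod 2 one row at a time:
  s_1 = 0 + 1 + 0 + 1 + 1 + 0 + 0 + 0 = 3 ≡ 1 (mod 2).
  s_2 = 0 + 1 + 0 + 1 + 1 + 0 + 0 + 0 = 3 ≡ 1 (mod 2).
  s_3 = 0 + 1 + 0 + 1 + 0 + 1 + 0 + 0 = 3 ≡ 1 (mod 2).
  s_4 = 0 + 1 + 1 + 1 + 1 + 1 + 0 + 0 = 5 ≡ 1 (mod 2).
s = (1, 1, 1, 1)^T — this equals column 15 of H (binary 1111), so error is at position 15.
Correct: flip bit 15 of r = 001010101011000 to get c = 001010101011001.


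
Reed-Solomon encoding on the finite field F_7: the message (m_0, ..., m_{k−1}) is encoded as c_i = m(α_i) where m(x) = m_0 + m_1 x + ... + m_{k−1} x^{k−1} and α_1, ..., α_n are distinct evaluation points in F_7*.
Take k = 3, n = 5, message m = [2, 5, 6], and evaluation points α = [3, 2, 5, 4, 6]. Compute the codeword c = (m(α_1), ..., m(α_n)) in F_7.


c = [1, 1, 2, 6, 3]

Message polynomial: m(x) = 2 + 5·x + 6·x^2 (mod 7).
For each evaluation point α_i, compute m(α_i) mod 7:
  α_1 = 3: Horner steps 6 → 2 → 1, so m(3) = 1.
  α_2 = 2: Horner steps 6 → 3 → 1, so m(2) = 1.
  α_3 = 5: Horner steps 6 → 0 → 2, so m(5) = 2.
  α_4 = 4: Horner steps 6 → 1 → 6, so m(4) = 6.
  α_5 = 6: Horner steps 6 → 6 → 3, so m(6) = 3.
Codeword c = [1, 1, 2, 6, 3] ∈ F_7^5.


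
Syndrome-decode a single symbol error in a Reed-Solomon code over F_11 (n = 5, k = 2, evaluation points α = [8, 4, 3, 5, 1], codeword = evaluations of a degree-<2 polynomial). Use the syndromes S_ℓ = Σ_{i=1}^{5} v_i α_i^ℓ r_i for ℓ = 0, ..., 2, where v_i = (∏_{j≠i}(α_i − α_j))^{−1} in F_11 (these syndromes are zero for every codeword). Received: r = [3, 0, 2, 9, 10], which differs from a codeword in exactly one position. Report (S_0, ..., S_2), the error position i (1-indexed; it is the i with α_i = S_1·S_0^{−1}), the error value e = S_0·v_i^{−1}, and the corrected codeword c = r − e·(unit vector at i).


S = (5, 5, 5), error at position 5, error magnitude e = 4, c = [3, 0, 2, 9, 6].

Step 1: column multipliers v_i = (∏_{j≠i}(α_i − α_j))^{−1} mod 11.
  i = 1 (α = 8): (8−4)(8−3)(8−5)(8−1) = 4·5·3·7 = 420 ≡ 2, so v_1 = 2^{−1} = 6 (mod 11).
  i = 2 (α = 4): (4−8)(4−3)(4−5)(4−1) = (−4)·1·(−1)·3 = 12 ≡ 1, so v_2 = 1^{−1} = 1 (mod 11).
  i = 3 (α = 3): (3−8)(3−4)(3−5)(3−1) = (−5)·(−1)·(−2)·2 = −20 ≡ 2, so v_3 = 2^{−1} = 6 (mod 11).
  i = 4 (α = 5): (5−8)(5−4)(5−3)(5−1) = (−3)·1·2·4 = −24 ≡ 9, so v_4 = 9^{−1} = 5 (mod 11).
  i = 5 (α = 1): (1−8)(1−4)(1−3)(1−5) = (−7)·(−3)·(−2)·(−4) = 168 ≡ 3, so v_5 = 3^{−1} = 4 (mod 11).
  v = [6, 1, 6, 5, 4].
Step 2: syndromes of r = [3, 0, 2, 9, 10] (all sums mod 11).
  S_0 = Σ v_i r_i = 6·3 + 1·0 + 6·2 + 5·9 + 4·10 = 115 ≡ 5.
  S_1 = Σ v_i α_i r_i = 6·8·3 + 1·4·0 + 6·3·2 + 5·5·9 + 4·1·10 = 445 ≡ 5.
  α_i^2 mod 11 = [9, 5, 9, 3, 1].
  S_2 = Σ v_i α_i^2 r_i = 6·9·3 + 1·5·0 + 6·9·2 + 5·3·9 + 4·1·10 = 445 ≡ 5.
  S = (5, 5, 5) ≠ 0, so r is not a codeword (an error is present).
Step 3: locate the error. For a single error e at position i, S_ℓ = v_i·e·α_i^ℓ, so α_err = S_1/S_0.
  S_0^{−1} = 5^{−1} = 9 (mod 11), so α_err = 5·9 = 45 ≡ 1 = α_5. Error position i = 5.
  Consistency check: S_2/S_1 = 5·9 = 45 ≡ 1 = α_err ✓ (single-error assumption holds).
Step 4: error magnitude e = S_0/v_5 = S_0·∏_{j≠5}(α_5 − α_j) = 5·3 = 15 ≡ 4 (mod 11).
Step 5: correct position 5: c_5 = r_5 − e = 10 − 4 ≡ 6 (mod 11). Hence c = [3, 0, 2, 9, 6].
  Check: interpolating c through the α_i gives m(x) = 8 + 9·x (degree < 2) with m(α_i) = c_i for every i, so c is indeed a codeword.


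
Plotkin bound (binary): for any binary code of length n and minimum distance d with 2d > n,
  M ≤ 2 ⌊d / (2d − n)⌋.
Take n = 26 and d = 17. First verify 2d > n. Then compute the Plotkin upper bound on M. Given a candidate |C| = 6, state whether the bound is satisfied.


Plotkin bound M ≤ 4; given |C| = 6 > bound (violated).

Check applicability: 2d = 34, n = 26.
2d − n = 8 > 0, so Plotkin applies.
Compute d/(2d−n) = 17/8 ≈ 2.1250.
⌊d/(2d−n)⌋ = 2.
Plotkin bound: M ≤ 2·2 = 4.
Given |C| = 6, check: VIOLATED.
This |C| is above the Plotkin bound, so no binary code with n = 26, d = 17 and 6 codewords exists.


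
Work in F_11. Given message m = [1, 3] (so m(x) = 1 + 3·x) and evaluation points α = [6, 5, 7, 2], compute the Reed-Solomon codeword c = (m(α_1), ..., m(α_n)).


c = [8, 5, 0, 7]

Message polynomial: m(x) = 1 + 3·x (mod 11).
For each evaluation point α_i, compute m(α_i) mod 11:
  α_1 = 6: Horner steps 3 → 8, so m(6) = 8.
  α_2 = 5: Horner steps 3 → 5, so m(5) = 5.
  α_3 = 7: Horner steps 3 → 0, so m(7) = 0.
  α_4 = 2: Horner steps 3 → 7, so m(2) = 7.
Codeword c = [8, 5, 0, 7] ∈ F_11^4.


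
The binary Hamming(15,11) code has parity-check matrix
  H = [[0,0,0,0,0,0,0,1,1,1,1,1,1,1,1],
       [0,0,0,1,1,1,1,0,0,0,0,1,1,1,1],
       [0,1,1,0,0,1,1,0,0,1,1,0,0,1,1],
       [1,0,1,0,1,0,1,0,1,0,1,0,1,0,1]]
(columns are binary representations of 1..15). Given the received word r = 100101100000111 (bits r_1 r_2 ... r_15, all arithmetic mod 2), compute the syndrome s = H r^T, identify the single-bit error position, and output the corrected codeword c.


s = (1, 0, 0, 0)^T, error position = 8, corrected codeword c = 100101110000111

Compute s = H r^T mod 2 one row at a time:
  s_1 = 0 + 0 + 0 + 0 + 0 + 1 + 1 + 1 = 3 ≡ 1 (mod 2).
  s_2 = 1 + 0 + 1 + 1 + 0 + 1 + 1 + 1 = 6 ≡ 0 (mod 2).
  s_3 = 0 + 0 + 1 + 1 + 0 + 0 + 1 + 1 = 4 ≡ 0 (mod 2).
  s_4 = 1 + 0 + 0 + 1 + 0 + 0 + 1 + 1 = 4 ≡ 0 (mod 2).
s = (1, 0, 0, 0)^T — this equals column 8 of H (binary 1000), so error is at position 8.
Correct: flip bit 8 of r = 100101100000111 to get c = 100101110000111.


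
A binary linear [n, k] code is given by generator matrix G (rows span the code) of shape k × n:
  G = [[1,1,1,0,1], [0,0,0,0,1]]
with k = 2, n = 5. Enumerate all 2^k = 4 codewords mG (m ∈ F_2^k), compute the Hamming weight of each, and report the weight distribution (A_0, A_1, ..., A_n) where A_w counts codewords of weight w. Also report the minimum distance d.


Weight distribution: A_0 = 1, A_1 = 1, A_3 = 1, A_4 = 1. Minimum distance d = 1.

Enumerate all 2^2 = 4 messages m ∈ F_2^2.
For each, compute codeword c = mG in F_2^5, then tally its weight.
  m = 00 → c = 00000, weight = 0.
  m = 10 → c = 11101, weight = 4.
  m = 01 → c = 00001, weight = 1.
  m = 11 → c = 11100, weight = 3.
Tally weights:
  weight 0: 1 codewords.
  weight 1: 1 codewords.
  weight 3: 1 codewords.
  weight 4: 1 codewords.
Minimum distance d = smallest w > 0 with A_w > 0 = 1.
Sanity: Σ A_w = 4 = 2^2 = 4 ✓.


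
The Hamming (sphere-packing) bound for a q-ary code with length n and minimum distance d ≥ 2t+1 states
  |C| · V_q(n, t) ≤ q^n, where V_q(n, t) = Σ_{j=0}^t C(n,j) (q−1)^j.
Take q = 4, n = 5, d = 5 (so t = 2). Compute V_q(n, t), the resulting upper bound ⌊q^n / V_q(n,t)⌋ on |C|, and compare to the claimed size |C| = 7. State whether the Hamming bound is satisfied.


V_q(n, t) = 106, q^n = 1024, Hamming bound = 9, |C| = 7 ≤ bound (satisfied).

Step 1: Compute V_q(n, t) = Σ_{j=0}^2 C(n, j) (q−1)^j.
  j = 0: C(5,0)·(3)^0 = 1·1 = 1.
  j = 1: C(5,1)·(3)^1 = 5·3 = 15.
  j = 2: C(5,2)·(3)^2 = 10·9 = 90.
  V_q(n, t) = 1 + 15 + 90 = 106.
Step 2: q^n = 4^5 = 1024.
Step 3: Hamming bound ⌊q^n / V_q(n,t)⌋ = ⌊1024/106⌋ = 9.
Step 4: Compare |C| = 7 to 9: satisfied.
The claimed |C| lies below the Hamming bound.


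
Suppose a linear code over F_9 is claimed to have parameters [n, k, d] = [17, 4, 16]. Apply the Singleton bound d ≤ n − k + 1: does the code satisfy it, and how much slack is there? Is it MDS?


Singleton RHS = n − k + 1 = 14, slack = -2, bound violated (no such code; not MDS).

Singleton bound: d ≤ n − k + 1.
Here n = 17, k = 4, so n − k + 1 = 14.
Given d = 16, check d ≤ 14: NO.
Slack = (n − k + 1) − d = -2.
The slack is negative: d = 16 exceeds n − k + 1 = 14 by 2, so the Singleton bound is violated and no linear [17, 4, 16]_9 code can exist. In particular it is not MDS (MDS requires d = n − k + 1 exactly).
Description: the claimed parameters are [17, 4, 16]_9; such a code would be impossible (violates the Singleton bound).


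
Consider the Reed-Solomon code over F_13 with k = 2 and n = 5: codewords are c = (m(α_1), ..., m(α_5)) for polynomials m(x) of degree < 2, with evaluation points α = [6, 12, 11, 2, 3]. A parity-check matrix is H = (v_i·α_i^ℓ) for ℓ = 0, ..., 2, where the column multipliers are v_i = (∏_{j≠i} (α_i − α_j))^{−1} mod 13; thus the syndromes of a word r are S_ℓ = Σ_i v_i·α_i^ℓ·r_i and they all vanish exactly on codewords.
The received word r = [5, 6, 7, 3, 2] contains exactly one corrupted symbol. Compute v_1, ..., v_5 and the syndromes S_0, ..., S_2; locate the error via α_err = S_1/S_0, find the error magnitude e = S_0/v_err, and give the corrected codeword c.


S = (5, 4, 11), error at position 1, error magnitude e = 6, c = [12, 6, 7, 3, 2].

Step 1: column multipliers v_i = (∏_{j≠i}(α_i − α_j))^{−1} mod 13.
  i = 1 (α = 6): (6−12)(6−11)(6−2)(6−3) = (−6)·(−5)·4·3 = 360 ≡ 9, so v_1 = 9^{−1} = 3 (mod 13).
  i = 2 (α = 12): (12−6)(12−11)(12−2)(12−3) = 6·1·10·9 = 540 ≡ 7, so v_2 = 7^{−1} = 2 (mod 13).
  i = 3 (α = 11): (11−6)(11−12)(11−2)(11−3) = 5·(−1)·9·8 = −360 ≡ 4, so v_3 = 4^{−1} = 10 (mod 13).
  i = 4 (α = 2): (2−6)(2−12)(2−11)(2−3) = (−4)·(−10)·(−9)·(−1) = 360 ≡ 9, so v_4 = 9^{−1} = 3 (mod 13).
  i = 5 (α = 3): (3−6)(3−12)(3−11)(3−2) = (−3)·(−9)·(−8)·1 = −216 ≡ 5, so v_5 = 5^{−1} = 8 (mod 13).
  v = [3, 2, 10, 3, 8].
Step 2: syndromes of r = [5, 6, 7, 3, 2] (all sums mod 13).
  S_0 = Σ v_i r_i = 3·5 + 2·6 + 10·7 + 3·3 + 8·2 = 122 ≡ 5.
  S_1 = Σ v_i α_i r_i = 3·6·5 + 2·12·6 + 10·11·7 + 3·2·3 + 8·3·2 = 1070 ≡ 4.
  α_i^2 mod 13 = [10, 1, 4, 4, 9].
  S_2 = Σ v_i α_i^2 r_i = 3·10·5 + 2·1·6 + 10·4·7 + 3·4·3 + 8·9·2 = 622 ≡ 11.
  S = (5, 4, 11) ≠ 0, so r is not a codeword (an error is present).
Step 3: locate the error. For a single error e at position i, S_ℓ = v_i·e·α_i^ℓ, so α_err = S_1/S_0.
  S_0^{−1} = 5^{−1} = 8 (mod 13), so α_err = 4·8 = 32 ≡ 6 = α_1. Error position i = 1.
  Consistency check: S_2/S_1 = 11·10 = 110 ≡ 6 = α_err ✓ (single-error assumption holds).
Step 4: error magnitude e = S_0/v_1 = S_0·∏_{j≠1}(α_1 − α_j) = 5·9 = 45 ≡ 6 (mod 13).
Step 5: correct position 1: c_1 = r_1 − e = 5 − 6 ≡ 12 (mod 13). Hence c = [12, 6, 7, 3, 2].
  Check: interpolating c through the α_i gives m(x) = 5 + 12·x (degree < 2) with m(α_i) = c_i for every i, so c is indeed a codeword.


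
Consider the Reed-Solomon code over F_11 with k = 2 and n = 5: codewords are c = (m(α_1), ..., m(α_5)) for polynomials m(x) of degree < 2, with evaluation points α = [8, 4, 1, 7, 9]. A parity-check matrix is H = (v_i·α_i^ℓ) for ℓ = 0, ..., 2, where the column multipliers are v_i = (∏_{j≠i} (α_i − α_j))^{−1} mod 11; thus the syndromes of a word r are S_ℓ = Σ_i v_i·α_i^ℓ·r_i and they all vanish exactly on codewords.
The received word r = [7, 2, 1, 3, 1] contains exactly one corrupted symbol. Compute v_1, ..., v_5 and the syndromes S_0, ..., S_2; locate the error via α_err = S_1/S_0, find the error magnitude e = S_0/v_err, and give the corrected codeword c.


S = (4, 3, 5), error at position 5, error magnitude e = 1, c = [7, 2, 1, 3, 0].

Step 1: column multipliers v_i = (∏_{j≠i}(α_i − α_j))^{−1} mod 11.
  i = 1 (α = 8): (8−4)(8−1)(8−7)(8−9) = 4·7·1·(−1) = −28 ≡ 5, so v_1 = 5^{−1} = 9 (mod 11).
  i = 2 (α = 4): (4−8)(4−1)(4−7)(4−9) = (−4)·3·(−3)·(−5) = −180 ≡ 7, so v_2 = 7^{−1} = 8 (mod 11).
  i = 3 (α = 1): (1−8)(1−4)(1−7)(1−9) = (−7)·(−3)·(−6)·(−8) = 1008 ≡ 7, so v_3 = 7^{−1} = 8 (mod 11).
  i = 4 (α = 7): (7−8)(7−4)(7−1)(7−9) = (−1)·3·6·(−2) = 36 ≡ 3, so v_4 = 3^{−1} = 4 (mod 11).
  i = 5 (α = 9): (9−8)(9−4)(9−1)(9−7) = 1·5·8·2 = 80 ≡ 3, so v_5 = 3^{−1} = 4 (mod 11).
  v = [9, 8, 8, 4, 4].
Step 2: syndromes of r = [7, 2, 1, 3, 1] (all sums mod 11).
  S_0 = Σ v_i r_i = 9·7 + 8·2 + 8·1 + 4·3 + 4·1 = 103 ≡ 4.
  S_1 = Σ v_i α_i r_i = 9·8·7 + 8·4·2 + 8·1·1 + 4·7·3 + 4·9·1 = 696 ≡ 3.
  α_i^2 mod 11 = [9, 5, 1, 5, 4].
  S_2 = Σ v_i α_i^2 r_i = 9·9·7 + 8·5·2 + 8·1·1 + 4·5·3 + 4·4·1 = 731 ≡ 5.
  S = (4, 3, 5) ≠ 0, so r is not a codeword (an error is present).
Step 3: locate the error. For a single error e at position i, S_ℓ = v_i·e·α_i^ℓ, so α_err = S_1/S_0.
  S_0^{−1} = 4^{−1} = 3 (mod 11), so α_err = 3·3 = 9 ≡ 9 = α_5. Error position i = 5.
  Consistency check: S_2/S_1 = 5·4 = 20 ≡ 9 = α_err ✓ (single-error assumption holds).
Step 4: error magnitude e = S_0/v_5 = S_0·∏_{j≠5}(α_5 − α_j) = 4·3 = 12 ≡ 1 (mod 11).
Step 5: correct position 5: c_5 = r_5 − e = 1 − 1 ≡ 0 (mod 11). Hence c = [7, 2, 1, 3, 0].
  Check: interpolating c through the α_i gives m(x) = 8 + 4·x (degree < 2) with m(α_i) = c_i for every i, so c is indeed a codeword.


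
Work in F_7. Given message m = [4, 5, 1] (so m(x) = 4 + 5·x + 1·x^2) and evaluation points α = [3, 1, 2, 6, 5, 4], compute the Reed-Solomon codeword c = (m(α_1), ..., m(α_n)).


c = [0, 3, 4, 0, 5, 5]

Message polynomial: m(x) = 4 + 5·x + 1·x^2 (mod 7).
For each evaluation point α_i, compute m(α_i) mod 7:
  α_1 = 3: Horner steps 1 → 1 → 0, so m(3) = 0.
  α_2 = 1: Horner steps 1 → 6 → 3, so m(1) = 3.
  α_3 = 2: Horner steps 1 → 0 → 4, so m(2) = 4.
  α_4 = 6: Horner steps 1 → 4 → 0, so m(6) = 0.
  α_5 = 5: Horner steps 1 → 3 → 5, so m(5) = 5.
  α_6 = 4: Horner steps 1 → 2 → 5, so m(4) = 5.
Codeword c = [0, 3, 4, 0, 5, 5] ∈ F_7^6.


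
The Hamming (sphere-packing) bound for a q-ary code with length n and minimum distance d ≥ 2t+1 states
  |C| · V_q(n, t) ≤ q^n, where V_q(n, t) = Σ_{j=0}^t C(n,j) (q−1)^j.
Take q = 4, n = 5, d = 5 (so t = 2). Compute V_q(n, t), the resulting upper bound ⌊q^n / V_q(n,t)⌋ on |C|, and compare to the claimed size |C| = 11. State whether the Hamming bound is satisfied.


V_q(n, t) = 106, q^n = 1024, Hamming bound = 9, |C| = 11 > bound (violated).

Step 1: Compute V_q(n, t) = Σ_{j=0}^2 C(n, j) (q−1)^j.
  j = 0: C(5,0)·(3)^0 = 1·1 = 1.
  j = 1: C(5,1)·(3)^1 = 5·3 = 15.
  j = 2: C(5,2)·(3)^2 = 10·9 = 90.
  V_q(n, t) = 1 + 15 + 90 = 106.
Step 2: q^n = 4^5 = 1024.
Step 3: Hamming bound ⌊q^n / V_q(n,t)⌋ = ⌊1024/106⌋ = 9.
Step 4: Compare |C| = 11 to 9: violated.
The claimed |C| lies above the Hamming bound, so no 4-ary code of length 5 with d ≥ 5 can have 11 codewords.


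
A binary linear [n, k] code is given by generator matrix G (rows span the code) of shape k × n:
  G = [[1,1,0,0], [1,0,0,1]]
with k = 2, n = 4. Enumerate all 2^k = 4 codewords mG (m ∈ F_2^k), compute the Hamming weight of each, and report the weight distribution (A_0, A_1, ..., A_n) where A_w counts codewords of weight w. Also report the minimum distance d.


Weight distribution: A_0 = 1, A_2 = 3. Minimum distance d = 2.

Enumerate all 2^2 = 4 messages m ∈ F_2^2.
For each, compute codeword c = mG in F_2^4, then tally its weight.
  m = 00 → c = 0000, weight = 0.
  m = 10 → c = 1100, weight = 2.
  m = 01 → c = 1001, weight = 2.
  m = 11 → c = 0101, weight = 2.
Tally weights:
  weight 0: 1 codewords.
  weight 2: 3 codewords.
Minimum distance d = smallest w > 0 with A_w > 0 = 2.
Sanity: Σ A_w = 4 = 2^2 = 4 ✓.


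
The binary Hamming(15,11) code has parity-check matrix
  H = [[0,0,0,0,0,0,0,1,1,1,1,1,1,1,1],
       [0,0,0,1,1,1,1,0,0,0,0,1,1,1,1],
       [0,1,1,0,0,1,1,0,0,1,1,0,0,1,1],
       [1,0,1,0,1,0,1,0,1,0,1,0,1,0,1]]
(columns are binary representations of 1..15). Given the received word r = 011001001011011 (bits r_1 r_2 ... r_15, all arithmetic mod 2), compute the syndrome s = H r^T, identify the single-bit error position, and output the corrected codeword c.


s = (1, 0, 0, 0)^T, error position = 8, corrected codeword c = 011001011011011

Compute s = H r^T mod 2 one row at a time:
  s_1 = 0 + 1 + 0 + 1 + 1 + 0 + 1 + 1 = 5 ≡ 1 (mod 2).
  s_2 = 0 + 0 + 1 + 0 + 1 + 0 + 1 + 1 = 4 ≡ 0 (mod 2).
  s_3 = 1 + 1 + 1 + 0 + 0 + 1 + 1 + 1 = 6 ≡ 0 (mod 2).
  s_4 = 0 + 1 + 0 + 0 + 1 + 1 + 0 + 1 = 4 ≡ 0 (mod 2).
s = (1, 0, 0, 0)^T — this equals column 8 of H (binary 1000), so error is at position 8.
Correct: flip bit 8 of r = 011001001011011 to get c = 011001011011011.


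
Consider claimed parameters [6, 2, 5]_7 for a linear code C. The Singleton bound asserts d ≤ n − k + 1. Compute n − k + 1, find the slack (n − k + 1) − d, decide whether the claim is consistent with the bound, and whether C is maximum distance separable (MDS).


Singleton RHS = n − k + 1 = 5, slack = 0, bound satisfied, MDS.

Singleton bound: d ≤ n − k + 1.
Here n = 6, k = 2, so n − k + 1 = 5.
Given d = 5, check d ≤ 5: YES.
Slack = (n − k + 1) − d = 0.
The code is MDS (slack = 0).
Description: the claimed parameters are [6, 2, 5]_7; such a code would be MDS (meets Singleton bound).


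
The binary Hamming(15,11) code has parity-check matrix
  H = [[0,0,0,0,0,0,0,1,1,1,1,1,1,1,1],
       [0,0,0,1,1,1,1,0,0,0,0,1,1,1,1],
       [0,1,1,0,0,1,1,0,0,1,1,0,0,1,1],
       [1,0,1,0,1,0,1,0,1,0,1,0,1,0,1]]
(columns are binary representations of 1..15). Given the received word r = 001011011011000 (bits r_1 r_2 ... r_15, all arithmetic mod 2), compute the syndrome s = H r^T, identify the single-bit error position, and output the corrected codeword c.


s = (0, 1, 1, 0)^T, error position = 6, corrected codeword c = 001010011011000

Compute s = H r^T mod 2 one row at a time:
  s_1 = 1 + 1 + 0 + 1 + 1 + 0 + 0 + 0 = 4 ≡ 0 (mod 2).
  s_2 = 0 + 1 + 1 + 0 + 1 + 0 + 0 + 0 = 3 ≡ 1 (mod 2).
  s_3 = 0 + 1 + 1 + 0 + 0 + 1 + 0 + 0 = 3 ≡ 1 (mod 2).
  s_4 = 0 + 1 + 1 + 0 + 1 + 1 + 0 + 0 = 4 ≡ 0 (mod 2).
s = (0, 1, 1, 0)^T — this equals column 6 of H (binary 0110), so error is at position 6.
Correct: flip bit 6 of r = 001011011011000 to get c = 001010011011000.


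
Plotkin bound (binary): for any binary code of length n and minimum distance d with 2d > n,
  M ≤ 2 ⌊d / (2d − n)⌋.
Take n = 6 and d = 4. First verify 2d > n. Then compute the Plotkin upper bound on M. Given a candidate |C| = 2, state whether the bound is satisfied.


Plotkin bound M ≤ 4; given |C| = 2 ≤ bound (satisfied).

Check applicability: 2d = 8, n = 6.
2d − n = 2 > 0, so Plotkin applies.
Compute d/(2d−n) = 4/2 ≈ 2.0000.
⌊d/(2d−n)⌋ = 2.
Plotkin bound: M ≤ 2·2 = 4.
Given |C| = 2, check: satisfied.
This |C| is below the Plotkin bound.


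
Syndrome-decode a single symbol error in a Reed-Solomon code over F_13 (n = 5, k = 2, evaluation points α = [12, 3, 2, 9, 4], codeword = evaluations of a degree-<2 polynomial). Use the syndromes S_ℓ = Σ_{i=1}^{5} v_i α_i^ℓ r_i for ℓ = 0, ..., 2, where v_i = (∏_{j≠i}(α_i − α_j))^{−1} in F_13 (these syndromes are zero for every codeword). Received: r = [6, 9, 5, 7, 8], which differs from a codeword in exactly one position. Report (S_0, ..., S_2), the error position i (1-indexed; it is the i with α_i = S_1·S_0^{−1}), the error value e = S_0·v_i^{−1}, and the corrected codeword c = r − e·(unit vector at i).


S = (4, 3, 12), error at position 5, error magnitude e = 8, c = [6, 9, 5, 7, 0].

Step 1: column multipliers v_i = (∏_{j≠i}(α_i − α_j))^{−1} mod 13.
  i = 1 (α = 12): (12−3)(12−2)(12−9)(12−4) = 9·10·3·8 = 2160 ≡ 2, so v_1 = 2^{−1} = 7 (mod 13).
  i = 2 (α = 3): (3−12)(3−2)(3−9)(3−4) = (−9)·1·(−6)·(−1) = −54 ≡ 11, so v_2 = 11^{−1} = 6 (mod 13).
  i = 3 (α = 2): (2−12)(2−3)(2−9)(2−4) = (−10)·(−1)·(−7)·(−2) = 140 ≡ 10, so v_3 = 10^{−1} = 4 (mod 13).
  i = 4 (α = 9): (9−12)(9−3)(9−2)(9−4) = (−3)·6·7·5 = −630 ≡ 7, so v_4 = 7^{−1} = 2 (mod 13).
  i = 5 (α = 4): (4−12)(4−3)(4−2)(4−9) = (−8)·1·2·(−5) = 80 ≡ 2, so v_5 = 2^{−1} = 7 (mod 13).
  v = [7, 6, 4, 2, 7].
Step 2: syndromes of r = [6, 9, 5, 7, 8] (all sums mod 13).
  S_0 = Σ v_i r_i = 7·6 + 6·9 + 4·5 + 2·7 + 7·8 = 186 ≡ 4.
  S_1 = Σ v_i α_i r_i = 7·12·6 + 6·3·9 + 4·2·5 + 2·9·7 + 7·4·8 = 1056 ≡ 3.
  α_i^2 mod 13 = [1, 9, 4, 3, 3].
  S_2 = Σ v_i α_i^2 r_i = 7·1·6 + 6·9·9 + 4·4·5 + 2·3·7 + 7·3·8 = 818 ≡ 12.
  S = (4, 3, 12) ≠ 0, so r is not a codeword (an error is present).
Step 3: locate the error. For a single error e at position i, S_ℓ = v_i·e·α_i^ℓ, so α_err = S_1/S_0.
  S_0^{−1} = 4^{−1} = 10 (mod 13), so α_err = 3·10 = 30 ≡ 4 = α_5. Error position i = 5.
  Consistency check: S_2/S_1 = 12·9 = 108 ≡ 4 = α_err ✓ (single-error assumption holds).
Step 4: error magnitude e = S_0/v_5 = S_0·∏_{j≠5}(α_5 − α_j) = 4·2 = 8 ≡ 8 (mod 13).
Step 5: correct position 5: c_5 = r_5 − e = 8 − 8 ≡ 0 (mod 13). Hence c = [6, 9, 5, 7, 0].
  Check: interpolating c through the α_i gives m(x) = 10 + 4·x (degree < 2) with m(α_i) = c_i for every i, so c is indeed a codeword.


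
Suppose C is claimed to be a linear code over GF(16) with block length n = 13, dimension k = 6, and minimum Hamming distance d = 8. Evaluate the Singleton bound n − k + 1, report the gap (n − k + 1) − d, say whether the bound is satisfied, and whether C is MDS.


Singleton RHS = n − k + 1 = 8, slack = 0, bound satisfied, MDS.

Singleton bound: d ≤ n − k + 1.
Here n = 13, k = 6, so n − k + 1 = 8.
Given d = 8, check d ≤ 8: YES.
Slack = (n − k + 1) − d = 0.
The code is MDS (slack = 0).
Description: the claimed parameters are [13, 6, 8]_16; such a code would be MDS (meets Singleton bound).


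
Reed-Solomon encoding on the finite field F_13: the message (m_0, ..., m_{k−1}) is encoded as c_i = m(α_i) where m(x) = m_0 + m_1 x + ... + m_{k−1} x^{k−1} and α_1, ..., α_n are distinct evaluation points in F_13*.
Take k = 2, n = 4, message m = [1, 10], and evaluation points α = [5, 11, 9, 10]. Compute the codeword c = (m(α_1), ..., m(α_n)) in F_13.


c = [12, 7, 0, 10]

Message polynomial: m(x) = 1 + 10·x (mod 13).
For each evaluation point α_i, compute m(α_i) mod 13:
  α_1 = 5: Horner steps 10 → 12, so m(5) = 12.
  α_2 = 11: Horner steps 10 → 7, so m(11) = 7.
  α_3 = 9: Horner steps 10 → 0, so m(9) = 0.
  α_4 = 10: Horner steps 10 → 10, so m(10) = 10.
Codeword c = [12, 7, 0, 10] ∈ F_13^4.
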